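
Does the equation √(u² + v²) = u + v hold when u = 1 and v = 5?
Substituting u = 1, v = 5:

LHS = √(1² + 5²) = √(26) ≈ 5.099
RHS = 1 + 5 = 6

LHS ≠ RHS, so the equation does not hold at this point.

Answer: Fails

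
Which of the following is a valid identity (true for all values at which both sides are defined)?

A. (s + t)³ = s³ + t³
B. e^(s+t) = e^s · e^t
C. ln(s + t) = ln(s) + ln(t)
A: fails at (2, 2) — LHS = 64, RHS = 16.
B: holds — e.g. at (3, 4), both sides equal e^7 ≈ 1097.
C: fails at (1, 3) — LHS = ln(4) ≈ 1.386, RHS = ln(3) ≈ 1.099.

Answer: B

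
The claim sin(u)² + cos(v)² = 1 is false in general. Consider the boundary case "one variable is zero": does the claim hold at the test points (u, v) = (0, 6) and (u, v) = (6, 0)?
At (0, 6): LHS = cos(6)² ≈ 0.9219 ≠ RHS = 1
At (6, 0): LHS = sin(6)² + 1 ≈ 1.078 ≠ RHS = 1

Answer: No, fails at both test points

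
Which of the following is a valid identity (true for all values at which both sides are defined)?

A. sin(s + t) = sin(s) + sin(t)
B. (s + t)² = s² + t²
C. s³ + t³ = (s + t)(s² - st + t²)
C

A: fails at (1, 1) — LHS = sin(2) ≈ 0.9093, RHS = 2·sin(1) ≈ 1.683.
B: fails at (3, 4) — LHS = 49, RHS = 25.
C: holds — e.g. at (1, 5), both sides equal 126.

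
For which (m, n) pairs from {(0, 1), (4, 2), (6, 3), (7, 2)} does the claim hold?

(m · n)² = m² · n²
Testing each pair:
(0, 1): LHS = 0, RHS = 0 → holds
(4, 2): LHS = 64, RHS = 64 → holds
(6, 3): LHS = 324, RHS = 324 → holds
(7, 2): LHS = 196, RHS = 196 → holds

Every pair satisfies the claim.

Answer: All pairs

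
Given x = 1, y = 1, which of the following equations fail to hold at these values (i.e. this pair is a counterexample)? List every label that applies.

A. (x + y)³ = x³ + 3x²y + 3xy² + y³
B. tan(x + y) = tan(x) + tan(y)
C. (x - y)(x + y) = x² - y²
Evaluating each claim at the given values:
A. LHS = 8, RHS = 8 → holds here (LHS = RHS)
B. LHS = tan(2) ≈ -2.185, RHS = 2·tan(1) ≈ 3.115 → fails here (LHS ≠ RHS)
C. LHS = 0, RHS = 0 → holds here (LHS = RHS)

Answer: B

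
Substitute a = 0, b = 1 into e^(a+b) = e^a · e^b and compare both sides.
LHS = e^(0+1) = e ≈ 2.718
RHS = e^0 · e^1 = e ≈ 2.718

LHS = RHS: the two sides agree.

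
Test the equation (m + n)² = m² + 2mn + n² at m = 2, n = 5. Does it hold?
Holds

Substituting m = 2, n = 5:

LHS = (2 + 5)² = 49
RHS = 2² + 2·2·5 + 5² = 49

LHS = RHS, so the equation holds at this point.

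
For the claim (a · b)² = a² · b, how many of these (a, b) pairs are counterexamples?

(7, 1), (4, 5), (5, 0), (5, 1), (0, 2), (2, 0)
1

Testing each pair:
(7, 1): LHS = 49, RHS = 49 → satisfies claim
(4, 5): LHS = 400, RHS = 80 → counterexample
(5, 0): LHS = 0, RHS = 0 → satisfies claim
(5, 1): LHS = 25, RHS = 25 → satisfies claim
(0, 2): LHS = 0, RHS = 0 → satisfies claim
(2, 0): LHS = 0, RHS = 0 → satisfies claim

That makes 1 counterexample.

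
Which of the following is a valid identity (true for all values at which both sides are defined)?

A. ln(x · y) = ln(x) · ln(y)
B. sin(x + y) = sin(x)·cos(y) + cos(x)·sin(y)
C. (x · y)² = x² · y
B

A: fails at (4, 5) — LHS = ln(20) ≈ 2.996, RHS = ln(4)·ln(5) ≈ 2.231.
B: holds — e.g. at (1, 1), both sides equal sin(2) ≈ 0.9093.
C: fails at (5, 5) — LHS = 625, RHS = 125.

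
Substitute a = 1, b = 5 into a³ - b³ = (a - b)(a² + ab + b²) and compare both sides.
LHS = 1³ - 5³ = -124
RHS = (1 - 5)(1² + 1·5 + 5²) = -124

LHS = RHS: the two sides agree.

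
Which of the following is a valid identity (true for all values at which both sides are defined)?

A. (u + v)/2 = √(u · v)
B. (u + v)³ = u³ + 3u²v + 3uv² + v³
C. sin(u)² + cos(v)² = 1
B

A: fails at (1, 2) — LHS = 3/2, RHS = √(2) ≈ 1.414.
B: holds — e.g. at (4, 5), both sides equal 729.
C: fails at (2, 4) — LHS = cos(4)² + sin(2)² ≈ 1.254, RHS = 1.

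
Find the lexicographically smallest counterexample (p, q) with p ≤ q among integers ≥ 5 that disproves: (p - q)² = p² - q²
Substituting (5, 6) into the claim:
LHS = (5 - 6)² = 1
RHS = 5² - 6² = -11

Since LHS ≠ RHS, this pair disproves the claim, and no lexicographically smaller pair (p ≤ q, integers ≥ 5) does.

For instance (8, 9) is also a counterexample (LHS = 1, RHS = -17), but it's lexicographically larger.

Answer: (p, q) = (5, 6)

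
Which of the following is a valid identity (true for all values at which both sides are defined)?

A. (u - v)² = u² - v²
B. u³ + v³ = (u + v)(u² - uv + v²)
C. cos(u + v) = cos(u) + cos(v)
B

A: fails at (4, 6) — LHS = 4, RHS = -20.
B: holds — e.g. at (2, 5), both sides equal 133.
C: fails at (5, 5) — LHS = cos(10) ≈ -0.8391, RHS = 2·cos(5) ≈ 0.5673.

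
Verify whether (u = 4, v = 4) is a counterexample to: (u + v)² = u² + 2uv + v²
No

Substituting u = 4, v = 4:
LHS = (4 + 4)² = 64
RHS = 4² + 2·4·4 + 4² = 64

The sides agree, so this pair does not disprove the claim.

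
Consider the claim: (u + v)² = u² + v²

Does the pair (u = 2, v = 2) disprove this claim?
Yes

Substituting u = 2, v = 2:
LHS = (2 + 2)² = 16
RHS = 2² + 2² = 8

Since LHS ≠ RHS, this pair disproves the claim.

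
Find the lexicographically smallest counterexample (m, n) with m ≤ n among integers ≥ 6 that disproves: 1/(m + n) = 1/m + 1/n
(m, n) = (6, 6)

Substituting (6, 6) into the claim:
LHS = 1/(6 + 6) = 1/12
RHS = 1/6 + 1/6 = 1/3

Since LHS ≠ RHS, this pair disproves the claim, and no lexicographically smaller pair (m ≤ n, integers ≥ 6) does.

For instance (13, 13) is also a counterexample (LHS = 1/26, RHS = 2/13), but it's lexicographically larger.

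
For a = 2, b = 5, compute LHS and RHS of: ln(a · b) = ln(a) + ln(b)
LHS = ln(2 · 5) = ln(10) ≈ 2.303
RHS = ln(2) + ln(5) ≈ 2.303

LHS = RHS: the two sides agree.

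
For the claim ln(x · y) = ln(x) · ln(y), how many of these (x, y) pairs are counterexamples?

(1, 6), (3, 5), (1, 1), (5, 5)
3

Testing each pair:
(1, 6): LHS = ln(6) ≈ 1.792, RHS = 0 → counterexample
(3, 5): LHS = ln(15) ≈ 2.708, RHS = ln(3)·ln(5) ≈ 1.768 → counterexample
(1, 1): LHS = 0, RHS = 0 → satisfies claim
(5, 5): LHS = ln(25) ≈ 3.219, RHS = ln(5)² ≈ 2.59 → counterexample

That makes 3 counterexamples.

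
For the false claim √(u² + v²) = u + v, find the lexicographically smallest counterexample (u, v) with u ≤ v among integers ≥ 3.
(u, v) = (3, 3)

Substituting (3, 3) into the claim:
LHS = √(3² + 3²) = 3·√(2) ≈ 4.243
RHS = 3 + 3 = 6

Since LHS ≠ RHS, this pair disproves the claim, and no lexicographically smaller pair (u ≤ v, integers ≥ 3) does.

For instance (5, 9) is also a counterexample (LHS = √(106) ≈ 10.3, RHS = 14), but it's lexicographically larger.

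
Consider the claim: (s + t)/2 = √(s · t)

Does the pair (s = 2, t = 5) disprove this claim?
Yes

Substituting s = 2, t = 5:
LHS = (2 + 5)/2 = 7/2
RHS = √(2 · 5) = √(10) ≈ 3.162

Since LHS ≠ RHS, this pair disproves the claim.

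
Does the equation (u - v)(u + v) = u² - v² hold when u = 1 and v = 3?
Substituting u = 1, v = 3:

LHS = (1 - 3)(1 + 3) = -8
RHS = 1² - 3² = -8

LHS = RHS, so the equation holds at this point.

Answer: Holds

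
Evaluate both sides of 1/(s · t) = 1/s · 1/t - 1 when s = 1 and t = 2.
LHS = 1/(1 · 2) = 1/2
RHS = 1/1 · 1/2 - 1 = -1/2

LHS ≠ RHS, so the equation does not hold here.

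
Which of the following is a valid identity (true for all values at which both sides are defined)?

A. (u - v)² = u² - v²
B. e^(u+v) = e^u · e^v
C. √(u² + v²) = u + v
B

A: fails at (4, 6) — LHS = 4, RHS = -20.
B: holds — e.g. at (2, 3), both sides equal e^5 ≈ 148.4.
C: fails at (3, 5) — LHS = √(34) ≈ 5.831, RHS = 8.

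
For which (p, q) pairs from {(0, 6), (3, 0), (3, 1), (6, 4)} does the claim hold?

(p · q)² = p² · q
(0, 6), (3, 0), (3, 1)

Testing each pair:
(0, 6): LHS = 0, RHS = 0 → holds
(3, 0): LHS = 0, RHS = 0 → holds
(3, 1): LHS = 9, RHS = 9 → holds
(6, 4): LHS = 576, RHS = 144 → fails

3 of 4 pairs satisfy the claim.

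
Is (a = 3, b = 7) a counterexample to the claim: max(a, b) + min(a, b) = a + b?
No

Substituting a = 3, b = 7:
LHS = max(3, 7) + min(3, 7) = 10
RHS = 3 + 7 = 10

The sides agree, so this pair does not disprove the claim.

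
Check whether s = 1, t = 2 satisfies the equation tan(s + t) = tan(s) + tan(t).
Substituting s = 1, t = 2:

LHS = tan(1 + 2) = tan(3) ≈ -0.1425
RHS = tan(1) + tan(2) ≈ -0.6276

LHS ≠ RHS, so the equation does not hold at this point.

Answer: Fails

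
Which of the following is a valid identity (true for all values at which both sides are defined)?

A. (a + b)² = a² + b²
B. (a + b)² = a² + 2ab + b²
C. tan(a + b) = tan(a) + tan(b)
A: fails at (5, 5) — LHS = 100, RHS = 50.
B: holds — e.g. at (2, 5), both sides equal 49.
C: fails at (2, 3) — LHS = tan(5) ≈ -3.381, RHS = tan(2) + tan(3) ≈ -2.328.

Answer: B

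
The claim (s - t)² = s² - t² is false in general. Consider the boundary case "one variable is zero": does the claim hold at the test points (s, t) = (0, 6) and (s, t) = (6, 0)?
Only at (6, 0)

At (0, 6): LHS = 36 ≠ RHS = -36
At (6, 0): LHS = 36, RHS = 36 → equal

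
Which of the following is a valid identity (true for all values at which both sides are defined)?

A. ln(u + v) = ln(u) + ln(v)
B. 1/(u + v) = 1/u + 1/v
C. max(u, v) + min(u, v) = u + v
A: fails at (2, 7) — LHS = ln(9) ≈ 2.197, RHS = ln(2) + ln(7) ≈ 2.639.
B: fails at (1, 2) — LHS = 1/3, RHS = 3/2.
C: holds — e.g. at (1, 2), both sides equal 3.

Answer: C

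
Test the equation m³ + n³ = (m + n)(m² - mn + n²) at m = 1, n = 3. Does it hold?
Substituting m = 1, n = 3:

LHS = 1³ + 3³ = 28
RHS = (1 + 3)(1² - 1·3 + 3²) = 28

LHS = RHS, so the equation holds at this point.

Answer: Holds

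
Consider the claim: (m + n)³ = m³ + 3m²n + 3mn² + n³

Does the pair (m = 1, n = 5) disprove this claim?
No

Substituting m = 1, n = 5:
LHS = (1 + 5)³ = 216
RHS = 1³ + 3·1²·5 + 3·1·5² + 5³ = 216

The sides agree, so this pair does not disprove the claim.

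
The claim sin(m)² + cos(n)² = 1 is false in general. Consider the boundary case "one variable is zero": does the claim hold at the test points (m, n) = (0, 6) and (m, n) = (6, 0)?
No, fails at both test points

At (0, 6): LHS = cos(6)² ≈ 0.9219 ≠ RHS = 1
At (6, 0): LHS = sin(6)² + 1 ≈ 1.078 ≠ RHS = 1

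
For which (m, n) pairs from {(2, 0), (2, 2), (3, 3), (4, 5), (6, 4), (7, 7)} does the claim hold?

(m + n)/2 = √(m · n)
Testing each pair:
(2, 0): LHS = 1, RHS = 0 → fails
(2, 2): LHS = 2, RHS = 2 → holds
(3, 3): LHS = 3, RHS = 3 → holds
(4, 5): LHS = 9/2, RHS = 2·√(5) ≈ 4.472 → fails
(6, 4): LHS = 5, RHS = 2·√(6) ≈ 4.899 → fails
(7, 7): LHS = 7, RHS = 7 → holds

3 of 6 pairs satisfy the claim.

Answer: (2, 2), (3, 3), (7, 7)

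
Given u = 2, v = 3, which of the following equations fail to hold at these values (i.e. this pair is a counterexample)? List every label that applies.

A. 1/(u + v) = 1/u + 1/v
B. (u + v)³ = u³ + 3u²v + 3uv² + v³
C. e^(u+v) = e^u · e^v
Evaluating each claim at the given values:
A. LHS = 1/5, RHS = 5/6 → fails here (LHS ≠ RHS)
B. LHS = 125, RHS = 125 → holds here (LHS = RHS)
C. LHS = e^5 ≈ 148.4, RHS = e^5 ≈ 148.4 → holds here (LHS = RHS)

Answer: A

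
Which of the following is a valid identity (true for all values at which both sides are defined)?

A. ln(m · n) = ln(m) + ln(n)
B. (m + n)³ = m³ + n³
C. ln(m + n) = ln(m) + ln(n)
A

A: holds — e.g. at (1, 3), both sides equal ln(3) ≈ 1.099.
B: fails at (4, 5) — LHS = 729, RHS = 189.
C: fails at (2, 3) — LHS = ln(5) ≈ 1.609, RHS = ln(2) + ln(3) ≈ 1.792.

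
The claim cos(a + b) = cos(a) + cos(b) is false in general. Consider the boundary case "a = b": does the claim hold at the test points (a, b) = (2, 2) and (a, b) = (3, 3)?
No, fails at both test points

At (2, 2): LHS = cos(4) ≈ -0.6536 ≠ RHS = 2·cos(2) ≈ -0.8323
At (3, 3): LHS = cos(6) ≈ 0.9602 ≠ RHS = 2·cos(3) ≈ -1.98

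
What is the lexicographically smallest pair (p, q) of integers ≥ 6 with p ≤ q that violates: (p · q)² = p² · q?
(p, q) = (6, 6)

Substituting (6, 6) into the claim:
LHS = (6 · 6)² = 1296
RHS = 6² · 6 = 216

Since LHS ≠ RHS, this pair disproves the claim, and no lexicographically smaller pair (p ≤ q, integers ≥ 6) does.

For instance (6, 7) is also a counterexample (LHS = 1764, RHS = 252), but it's lexicographically larger.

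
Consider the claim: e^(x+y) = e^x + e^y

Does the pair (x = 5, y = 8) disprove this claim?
Substituting x = 5, y = 8:
LHS = e^(5+8) = e^13 ≈ 442413.4
RHS = e^5 + e^8 ≈ 3129

Since LHS ≠ RHS, this pair disproves the claim.

Answer: Yes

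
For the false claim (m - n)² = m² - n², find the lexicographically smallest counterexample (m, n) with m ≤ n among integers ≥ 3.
(m, n) = (3, 4)

Substituting (3, 4) into the claim:
LHS = (3 - 4)² = 1
RHS = 3² - 4² = -7

Since LHS ≠ RHS, this pair disproves the claim, and no lexicographically smaller pair (m ≤ n, integers ≥ 3) does.

For instance (4, 7) is also a counterexample (LHS = 9, RHS = -33), but it's lexicographically larger.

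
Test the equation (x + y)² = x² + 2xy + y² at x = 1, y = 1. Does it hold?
Holds

Substituting x = 1, y = 1:

LHS = (1 + 1)² = 4
RHS = 1² + 2·1·1 + 1² = 4

LHS = RHS, so the equation holds at this point.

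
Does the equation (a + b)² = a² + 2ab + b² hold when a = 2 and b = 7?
Substituting a = 2, b = 7:

LHS = (2 + 7)² = 81
RHS = 2² + 2·2·7 + 7² = 81

LHS = RHS, so the equation holds at this point.

Answer: Holds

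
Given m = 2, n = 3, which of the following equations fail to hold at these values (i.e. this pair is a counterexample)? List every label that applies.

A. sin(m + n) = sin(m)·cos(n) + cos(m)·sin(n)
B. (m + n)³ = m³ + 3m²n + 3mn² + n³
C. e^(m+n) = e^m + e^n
C

Evaluating each claim at the given values:
A. LHS = sin(5) ≈ -0.9589, RHS = sin(2)·cos(3) + sin(3)·cos(2) ≈ -0.9589 → holds here (LHS = RHS)
B. LHS = 125, RHS = 125 → holds here (LHS = RHS)
C. LHS = e^5 ≈ 148.4, RHS = e^2 + e^3 ≈ 27.47 → fails here (LHS ≠ RHS)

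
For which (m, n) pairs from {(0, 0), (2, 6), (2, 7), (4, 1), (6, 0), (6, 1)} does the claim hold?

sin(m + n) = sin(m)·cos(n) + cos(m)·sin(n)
Testing each pair:
(0, 0): LHS = 0, RHS = 0 → holds
(2, 6): LHS = sin(8) ≈ 0.9894, RHS = sin(6)·cos(2) + sin(2)·cos(6) ≈ 0.9894 → holds
(2, 7): LHS = sin(9) ≈ 0.4121, RHS = sin(7)·cos(2) + sin(2)·cos(7) ≈ 0.4121 → holds
(4, 1): LHS = sin(5) ≈ -0.9589, RHS = sin(1)·cos(4) + sin(4)·cos(1) ≈ -0.9589 → holds
(6, 0): LHS = sin(6) ≈ -0.2794, RHS = sin(6) ≈ -0.2794 → holds
(6, 1): LHS = sin(7) ≈ 0.657, RHS = sin(6)·cos(1) + sin(1)·cos(6) ≈ 0.657 → holds

Every pair satisfies the claim.

Answer: All pairs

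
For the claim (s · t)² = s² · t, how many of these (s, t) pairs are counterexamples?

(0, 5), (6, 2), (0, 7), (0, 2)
1

Testing each pair:
(0, 5): LHS = 0, RHS = 0 → satisfies claim
(6, 2): LHS = 144, RHS = 72 → counterexample
(0, 7): LHS = 0, RHS = 0 → satisfies claim
(0, 2): LHS = 0, RHS = 0 → satisfies claim

That makes 1 counterexample.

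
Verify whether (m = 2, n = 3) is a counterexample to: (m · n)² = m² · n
Yes

Substituting m = 2, n = 3:
LHS = (2 · 3)² = 36
RHS = 2² · 3 = 12

Since LHS ≠ RHS, this pair disproves the claim.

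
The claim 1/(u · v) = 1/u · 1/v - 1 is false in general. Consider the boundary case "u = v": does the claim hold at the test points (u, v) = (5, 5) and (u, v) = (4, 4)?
No, fails at both test points

At (5, 5): LHS = 1/25 ≠ RHS = -24/25
At (4, 4): LHS = 1/16 ≠ RHS = -15/16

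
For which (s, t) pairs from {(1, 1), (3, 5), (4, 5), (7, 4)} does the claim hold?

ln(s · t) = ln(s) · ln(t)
(1, 1)

Testing each pair:
(1, 1): LHS = 0, RHS = 0 → holds
(3, 5): LHS = ln(15) ≈ 2.708, RHS = ln(3)·ln(5) ≈ 1.768 → fails
(4, 5): LHS = ln(20) ≈ 2.996, RHS = ln(4)·ln(5) ≈ 2.231 → fails
(7, 4): LHS = ln(28) ≈ 3.332, RHS = ln(4)·ln(7) ≈ 2.698 → fails

1 of 4 pairs satisfies the claim.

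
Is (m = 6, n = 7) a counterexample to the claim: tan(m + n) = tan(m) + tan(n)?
Yes

Substituting m = 6, n = 7:
LHS = tan(6 + 7) = tan(13) ≈ 0.463
RHS = tan(6) + tan(7) ≈ 0.5804

Since LHS ≠ RHS, this pair disproves the claim.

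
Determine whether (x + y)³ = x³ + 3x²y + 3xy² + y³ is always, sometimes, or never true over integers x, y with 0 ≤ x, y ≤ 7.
The identity holds for every pair in the range. For instance at (x, y) = (2, 2): both sides equal 64.

Answer: Always true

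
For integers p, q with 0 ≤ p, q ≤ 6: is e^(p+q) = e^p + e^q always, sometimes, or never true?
The claim fails for every pair in the range. For instance at (p, q) = (6, 6): LHS = e^12 ≈ 162754.8, RHS = 2·e^6 ≈ 806.9.

Answer: Never true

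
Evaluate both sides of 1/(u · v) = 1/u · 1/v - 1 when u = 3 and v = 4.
LHS = 1/(3 · 4) = 1/12
RHS = 1/3 · 1/4 - 1 = -11/12

LHS ≠ RHS, so the equation does not hold here.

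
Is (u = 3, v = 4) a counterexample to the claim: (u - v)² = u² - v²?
Substituting u = 3, v = 4:
LHS = (3 - 4)² = 1
RHS = 3² - 4² = -7

Since LHS ≠ RHS, this pair disproves the claim.

Answer: Yes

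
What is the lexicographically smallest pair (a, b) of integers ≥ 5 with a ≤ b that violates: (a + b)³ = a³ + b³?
Substituting (5, 5) into the claim:
LHS = (5 + 5)³ = 1000
RHS = 5³ + 5³ = 250

Since LHS ≠ RHS, this pair disproves the claim, and no lexicographically smaller pair (a ≤ b, integers ≥ 5) does.

For instance (8, 12) is also a counterexample (LHS = 8000, RHS = 2240), but it's lexicographically larger.

Answer: (a, b) = (5, 5)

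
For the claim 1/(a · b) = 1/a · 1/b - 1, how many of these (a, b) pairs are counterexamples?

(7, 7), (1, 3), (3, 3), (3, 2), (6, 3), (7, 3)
Testing each pair:
(7, 7): LHS = 1/49, RHS = -48/49 → counterexample
(1, 3): LHS = 1/3, RHS = -2/3 → counterexample
(3, 3): LHS = 1/9, RHS = -8/9 → counterexample
(3, 2): LHS = 1/6, RHS = -5/6 → counterexample
(6, 3): LHS = 1/18, RHS = -17/18 → counterexample
(7, 3): LHS = 1/21, RHS = -20/21 → counterexample

That makes 6 counterexamples.

Answer: 6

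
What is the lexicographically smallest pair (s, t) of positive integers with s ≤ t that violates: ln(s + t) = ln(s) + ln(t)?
Substituting (1, 1) into the claim:
LHS = ln(1 + 1) = ln(2) ≈ 0.6931
RHS = ln(1) + ln(1) = 0

Since LHS ≠ RHS, this pair disproves the claim, and no lexicographically smaller pair (s ≤ t, positive integers) does.

For instance (7, 8) is also a counterexample (LHS = ln(15) ≈ 2.708, RHS = ln(7) + ln(8) ≈ 4.025), but it's lexicographically larger.

Answer: (s, t) = (1, 1)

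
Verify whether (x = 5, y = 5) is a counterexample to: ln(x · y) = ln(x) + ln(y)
No

Substituting x = 5, y = 5:
LHS = ln(5 · 5) = ln(25) ≈ 3.219
RHS = ln(5) + ln(5) = 2·ln(5) ≈ 3.219

The sides agree, so this pair does not disprove the claim.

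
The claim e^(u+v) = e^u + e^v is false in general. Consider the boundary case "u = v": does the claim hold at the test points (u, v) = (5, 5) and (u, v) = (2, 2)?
At (5, 5): LHS = e^10 ≈ 22026.5 ≠ RHS = 2·e^5 ≈ 296.8
At (2, 2): LHS = e^4 ≈ 54.6 ≠ RHS = 2·e^2 ≈ 14.78

Answer: No, fails at both test points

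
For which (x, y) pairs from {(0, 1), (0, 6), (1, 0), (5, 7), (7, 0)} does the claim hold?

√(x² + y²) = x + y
(0, 1), (0, 6), (1, 0), (7, 0)

Testing each pair:
(0, 1): LHS = 1, RHS = 1 → holds
(0, 6): LHS = 6, RHS = 6 → holds
(1, 0): LHS = 1, RHS = 1 → holds
(5, 7): LHS = √(74) ≈ 8.602, RHS = 12 → fails
(7, 0): LHS = 7, RHS = 7 → holds

4 of 5 pairs satisfy the claim.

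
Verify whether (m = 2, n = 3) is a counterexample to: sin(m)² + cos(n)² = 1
Yes

Substituting m = 2, n = 3:
LHS = sin(2)² + cos(3)² ≈ 1.807
RHS = 1

Since LHS ≠ RHS, this pair disproves the claim.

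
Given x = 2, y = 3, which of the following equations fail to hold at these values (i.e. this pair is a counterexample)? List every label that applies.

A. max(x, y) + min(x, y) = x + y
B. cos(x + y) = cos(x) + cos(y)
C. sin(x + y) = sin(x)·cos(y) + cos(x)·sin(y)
Evaluating each claim at the given values:
A. LHS = 5, RHS = 5 → holds here (LHS = RHS)
B. LHS = cos(5) ≈ 0.2837, RHS = cos(3) + cos(2) ≈ -1.406 → fails here (LHS ≠ RHS)
C. LHS = sin(5) ≈ -0.9589, RHS = sin(2)·cos(3) + sin(3)·cos(2) ≈ -0.9589 → holds here (LHS = RHS)

Answer: B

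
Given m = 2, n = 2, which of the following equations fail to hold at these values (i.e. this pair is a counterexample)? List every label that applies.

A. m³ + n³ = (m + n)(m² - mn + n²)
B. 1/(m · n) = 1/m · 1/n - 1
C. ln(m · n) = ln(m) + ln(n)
Evaluating each claim at the given values:
A. LHS = 16, RHS = 16 → holds here (LHS = RHS)
B. LHS = 1/4, RHS = -3/4 → fails here (LHS ≠ RHS)
C. LHS = ln(4) ≈ 1.386, RHS = 2·ln(2) ≈ 1.386 → holds here (LHS = RHS)

Answer: B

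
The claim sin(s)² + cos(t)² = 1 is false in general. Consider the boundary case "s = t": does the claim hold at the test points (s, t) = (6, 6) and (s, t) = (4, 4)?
At (6, 6): LHS = sin(6)² + cos(6)² = 1, RHS = 1 → equal
At (4, 4): LHS = cos(4)² + sin(4)² = 1, RHS = 1 → equal

So the claim does hold at both of these boundary points, even though it is not an identity.

Answer: Yes, holds at both test points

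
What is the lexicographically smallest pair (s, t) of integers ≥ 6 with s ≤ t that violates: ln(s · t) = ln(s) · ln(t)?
(s, t) = (6, 6)

Substituting (6, 6) into the claim:
LHS = ln(6 · 6) = ln(36) ≈ 3.584
RHS = ln(6) · ln(6) = ln(6)² ≈ 3.21

Since LHS ≠ RHS, this pair disproves the claim, and no lexicographically smaller pair (s ≤ t, integers ≥ 6) does.

For instance (6, 9) is also a counterexample (LHS = ln(54) ≈ 3.989, RHS = ln(6)·ln(9) ≈ 3.937), but it's lexicographically larger.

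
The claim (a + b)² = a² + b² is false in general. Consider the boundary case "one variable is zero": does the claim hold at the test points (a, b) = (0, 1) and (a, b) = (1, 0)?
At (0, 1): LHS = 1, RHS = 1 → equal
At (1, 0): LHS = 1, RHS = 1 → equal

So the claim does hold at both of these boundary points, even though it is not an identity.

Answer: Yes, holds at both test points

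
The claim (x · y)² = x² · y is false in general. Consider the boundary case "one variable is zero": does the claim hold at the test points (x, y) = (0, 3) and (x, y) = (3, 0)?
At (0, 3): LHS = 0, RHS = 0 → equal
At (3, 0): LHS = 0, RHS = 0 → equal

So the claim does hold at both of these boundary points, even though it is not an identity.

Answer: Yes, holds at both test points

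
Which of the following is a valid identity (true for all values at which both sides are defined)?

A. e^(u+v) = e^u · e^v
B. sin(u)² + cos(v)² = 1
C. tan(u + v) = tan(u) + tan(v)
A

A: holds — e.g. at (1, 5), both sides equal e^6 ≈ 403.4.
B: fails at (1, 3) — LHS = sin(1)² + cos(3)² ≈ 1.688, RHS = 1.
C: fails at (3, 5) — LHS = tan(8) ≈ -6.8, RHS = tan(5) + tan(3) ≈ -3.523.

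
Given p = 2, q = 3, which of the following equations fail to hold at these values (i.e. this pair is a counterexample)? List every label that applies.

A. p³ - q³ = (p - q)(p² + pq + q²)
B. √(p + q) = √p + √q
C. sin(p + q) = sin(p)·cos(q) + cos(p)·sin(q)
B

Evaluating each claim at the given values:
A. LHS = -19, RHS = -19 → holds here (LHS = RHS)
B. LHS = √(5) ≈ 2.236, RHS = √(2) + √(3) ≈ 3.146 → fails here (LHS ≠ RHS)
C. LHS = sin(5) ≈ -0.9589, RHS = sin(2)·cos(3) + sin(3)·cos(2) ≈ -0.9589 → holds here (LHS = RHS)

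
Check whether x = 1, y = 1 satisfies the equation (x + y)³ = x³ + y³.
Substituting x = 1, y = 1:

LHS = (1 + 1)³ = 8
RHS = 1³ + 1³ = 2

LHS ≠ RHS, so the equation does not hold at this point.

Answer: Fails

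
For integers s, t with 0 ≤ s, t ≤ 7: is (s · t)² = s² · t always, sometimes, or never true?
Sometimes true

It holds at (s, t) = (2, 0) (both sides equal 0), but fails at (s, t) = (5, 2) (LHS = 100, RHS = 50).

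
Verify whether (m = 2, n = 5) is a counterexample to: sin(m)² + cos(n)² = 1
Yes

Substituting m = 2, n = 5:
LHS = sin(2)² + cos(5)² ≈ 0.9073
RHS = 1

Since LHS ≠ RHS, this pair disproves the claim.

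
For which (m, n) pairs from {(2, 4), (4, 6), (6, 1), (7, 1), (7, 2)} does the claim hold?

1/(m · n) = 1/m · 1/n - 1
Testing each pair:
(2, 4): LHS = 1/8, RHS = -7/8 → fails
(4, 6): LHS = 1/24, RHS = -23/24 → fails
(6, 1): LHS = 1/6, RHS = -5/6 → fails
(7, 1): LHS = 1/7, RHS = -6/7 → fails
(7, 2): LHS = 1/14, RHS = -13/14 → fails

No pair satisfies the claim.

Answer: None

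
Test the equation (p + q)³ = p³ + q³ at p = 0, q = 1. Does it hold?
Substituting p = 0, q = 1:

LHS = (0 + 1)³ = 1
RHS = 0³ + 1³ = 1

LHS = RHS, so the equation holds at this point.

Answer: Holds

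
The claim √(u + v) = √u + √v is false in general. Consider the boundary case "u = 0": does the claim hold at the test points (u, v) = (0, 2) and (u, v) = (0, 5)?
At (0, 2): LHS = √(2) ≈ 1.414, RHS = √(2) ≈ 1.414 → equal
At (0, 5): LHS = √(5) ≈ 2.236, RHS = √(5) ≈ 2.236 → equal

So the claim does hold at both of these boundary points, even though it is not an identity.

Answer: Yes, holds at both test points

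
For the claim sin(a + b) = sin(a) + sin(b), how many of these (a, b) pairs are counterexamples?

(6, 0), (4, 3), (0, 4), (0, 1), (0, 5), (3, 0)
1

Testing each pair:
(6, 0): LHS = sin(6) ≈ -0.2794, RHS = sin(6) ≈ -0.2794 → satisfies claim
(4, 3): LHS = sin(7) ≈ 0.657, RHS = sin(4) + sin(3) ≈ -0.6157 → counterexample
(0, 4): LHS = sin(4) ≈ -0.7568, RHS = sin(4) ≈ -0.7568 → satisfies claim
(0, 1): LHS = sin(1) ≈ 0.8415, RHS = sin(1) ≈ 0.8415 → satisfies claim
(0, 5): LHS = sin(5) ≈ -0.9589, RHS = sin(5) ≈ -0.9589 → satisfies claim
(3, 0): LHS = sin(3) ≈ 0.1411, RHS = sin(3) ≈ 0.1411 → satisfies claim

That makes 1 counterexample.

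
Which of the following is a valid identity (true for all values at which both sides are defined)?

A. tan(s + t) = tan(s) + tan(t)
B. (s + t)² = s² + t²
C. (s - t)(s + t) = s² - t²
C

A: fails at (1, 4) — LHS = tan(5) ≈ -3.381, RHS = tan(4) + tan(1) ≈ 2.715.
B: fails at (6, 7) — LHS = 169, RHS = 85.
C: holds — e.g. at (3, 5), both sides equal -16.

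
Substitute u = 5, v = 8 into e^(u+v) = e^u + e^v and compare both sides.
LHS = e^(5+8) = e^13 ≈ 442413.4
RHS = e^5 + e^8 ≈ 3129

LHS ≠ RHS (they differ by about 439284.0), so the equation does not hold here.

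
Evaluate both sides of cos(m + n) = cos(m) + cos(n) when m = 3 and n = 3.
LHS = cos(3 + 3) = cos(6) ≈ 0.9602
RHS = cos(3) + cos(3) = 2·cos(3) ≈ -1.98

LHS ≠ RHS (they differ by about 2.94), so the equation does not hold here.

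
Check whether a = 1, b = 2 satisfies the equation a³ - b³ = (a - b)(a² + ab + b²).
Substituting a = 1, b = 2:

LHS = 1³ - 2³ = -7
RHS = (1 - 2)(1² + 1·2 + 2²) = -7

LHS = RHS, so the equation holds at this point.

Answer: Holds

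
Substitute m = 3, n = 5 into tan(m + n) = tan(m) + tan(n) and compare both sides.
LHS = tan(3 + 5) = tan(8) ≈ -6.8
RHS = tan(3) + tan(5) ≈ -3.523

LHS ≠ RHS (they differ by about 3.277), so the equation does not hold here.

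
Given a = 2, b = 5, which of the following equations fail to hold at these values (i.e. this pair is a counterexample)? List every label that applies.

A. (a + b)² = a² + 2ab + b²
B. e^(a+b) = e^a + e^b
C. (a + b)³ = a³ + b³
Evaluating each claim at the given values:
A. LHS = 49, RHS = 49 → holds here (LHS = RHS)
B. LHS = e^7 ≈ 1097, RHS = e^2 + e^5 ≈ 155.8 → fails here (LHS ≠ RHS)
C. LHS = 343, RHS = 133 → fails here (LHS ≠ RHS)

Answer: B, C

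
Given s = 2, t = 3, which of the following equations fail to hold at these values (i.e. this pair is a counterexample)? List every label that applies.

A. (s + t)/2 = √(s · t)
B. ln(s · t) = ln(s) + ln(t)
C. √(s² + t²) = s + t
Evaluating each claim at the given values:
A. LHS = 5/2, RHS = √(6) ≈ 2.449 → fails here (LHS ≠ RHS)
B. LHS = ln(6) ≈ 1.792, RHS = ln(2) + ln(3) ≈ 1.792 → holds here (LHS = RHS)
C. LHS = √(13) ≈ 3.606, RHS = 5 → fails here (LHS ≠ RHS)

Answer: A, C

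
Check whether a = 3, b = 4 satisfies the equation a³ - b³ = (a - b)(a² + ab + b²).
Substituting a = 3, b = 4:

LHS = 3³ - 4³ = -37
RHS = (3 - 4)(3² + 3·4 + 4²) = -37

LHS = RHS, so the equation holds at this point.

Answer: Holds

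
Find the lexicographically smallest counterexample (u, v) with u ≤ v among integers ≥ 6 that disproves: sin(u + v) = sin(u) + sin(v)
Substituting (6, 6) into the claim:
LHS = sin(6 + 6) = sin(12) ≈ -0.5366
RHS = sin(6) + sin(6) = 2·sin(6) ≈ -0.5588

Since LHS ≠ RHS, this pair disproves the claim, and no lexicographically smaller pair (u ≤ v, integers ≥ 6) does.

For instance (8, 10) is also a counterexample (LHS = sin(18) ≈ -0.751, RHS = sin(10) + sin(8) ≈ 0.4453), but it's lexicographically larger.

Answer: (u, v) = (6, 6)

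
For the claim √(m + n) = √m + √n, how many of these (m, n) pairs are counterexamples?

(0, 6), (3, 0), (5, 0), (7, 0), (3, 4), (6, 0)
Testing each pair:
(0, 6): LHS = √(6) ≈ 2.449, RHS = √(6) ≈ 2.449 → satisfies claim
(3, 0): LHS = √(3) ≈ 1.732, RHS = √(3) ≈ 1.732 → satisfies claim
(5, 0): LHS = √(5) ≈ 2.236, RHS = √(5) ≈ 2.236 → satisfies claim
(7, 0): LHS = √(7) ≈ 2.646, RHS = √(7) ≈ 2.646 → satisfies claim
(3, 4): LHS = √(7) ≈ 2.646, RHS = √(3) + 2 ≈ 3.732 → counterexample
(6, 0): LHS = √(6) ≈ 2.449, RHS = √(6) ≈ 2.449 → satisfies claim

That makes 1 counterexample.

Answer: 1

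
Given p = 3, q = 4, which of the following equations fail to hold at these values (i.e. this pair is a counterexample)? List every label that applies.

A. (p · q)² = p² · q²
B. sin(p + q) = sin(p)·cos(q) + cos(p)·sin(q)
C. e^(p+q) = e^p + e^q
C

Evaluating each claim at the given values:
A. LHS = 144, RHS = 144 → holds here (LHS = RHS)
B. LHS = sin(7) ≈ 0.657, RHS = sin(3)·cos(4) + sin(4)·cos(3) ≈ 0.657 → holds here (LHS = RHS)
C. LHS = e^7 ≈ 1097, RHS = e^3 + e^4 ≈ 74.68 → fails here (LHS ≠ RHS)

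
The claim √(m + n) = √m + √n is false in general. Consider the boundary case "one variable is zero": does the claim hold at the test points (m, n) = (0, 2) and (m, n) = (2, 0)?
Yes, holds at both test points

At (0, 2): LHS = √(2) ≈ 1.414, RHS = √(2) ≈ 1.414 → equal
At (2, 0): LHS = √(2) ≈ 1.414, RHS = √(2) ≈ 1.414 → equal

So the claim does hold at both of these boundary points, even though it is not an identity.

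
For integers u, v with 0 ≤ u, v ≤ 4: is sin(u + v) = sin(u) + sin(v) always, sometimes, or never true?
It holds at (u, v) = (1, 0) (both sides equal sin(1) ≈ 0.8415), but fails at (u, v) = (1, 3) (LHS = sin(4) ≈ -0.7568, RHS = sin(3) + sin(1) ≈ 0.9826).

Answer: Sometimes true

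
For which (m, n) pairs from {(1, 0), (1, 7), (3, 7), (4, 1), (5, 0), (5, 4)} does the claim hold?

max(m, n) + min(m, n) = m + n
All pairs

Testing each pair:
(1, 0): LHS = 1, RHS = 1 → holds
(1, 7): LHS = 8, RHS = 8 → holds
(3, 7): LHS = 10, RHS = 10 → holds
(4, 1): LHS = 5, RHS = 5 → holds
(5, 0): LHS = 5, RHS = 5 → holds
(5, 4): LHS = 9, RHS = 9 → holds

Every pair satisfies the claim.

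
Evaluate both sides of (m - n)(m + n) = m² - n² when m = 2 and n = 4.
LHS = (2 - 4)(2 + 4) = -12
RHS = 2² - 4² = -12

LHS = RHS: the two sides agree.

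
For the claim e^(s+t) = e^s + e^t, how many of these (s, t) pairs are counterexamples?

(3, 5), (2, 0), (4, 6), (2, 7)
4

Testing each pair:
(3, 5): LHS = e^8 ≈ 2981, RHS = e^3 + e^5 ≈ 168.5 → counterexample
(2, 0): LHS = e^2 ≈ 7.389, RHS = 1 + e^2 ≈ 8.389 → counterexample
(4, 6): LHS = e^10 ≈ 22026.5, RHS = e^4 + e^6 ≈ 458 → counterexample
(2, 7): LHS = e^9 ≈ 8103, RHS = e^2 + e^7 ≈ 1104 → counterexample

That makes 4 counterexamples.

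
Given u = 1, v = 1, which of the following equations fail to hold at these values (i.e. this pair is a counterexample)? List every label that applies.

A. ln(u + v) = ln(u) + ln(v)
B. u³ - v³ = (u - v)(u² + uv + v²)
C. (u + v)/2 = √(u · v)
Evaluating each claim at the given values:
A. LHS = ln(2) ≈ 0.6931, RHS = 0 → fails here (LHS ≠ RHS)
B. LHS = 0, RHS = 0 → holds here (LHS = RHS)
C. LHS = 1, RHS = 1 → holds here (LHS = RHS)

Answer: A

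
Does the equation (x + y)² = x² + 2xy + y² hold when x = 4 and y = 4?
Substituting x = 4, y = 4:

LHS = (4 + 4)² = 64
RHS = 4² + 2·4·4 + 4² = 64

LHS = RHS, so the equation holds at this point.

Answer: Holds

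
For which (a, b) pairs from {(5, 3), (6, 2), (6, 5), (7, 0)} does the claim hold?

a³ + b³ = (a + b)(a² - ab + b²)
All pairs

Testing each pair:
(5, 3): LHS = 152, RHS = 152 → holds
(6, 2): LHS = 224, RHS = 224 → holds
(6, 5): LHS = 341, RHS = 341 → holds
(7, 0): LHS = 343, RHS = 343 → holds

Every pair satisfies the claim.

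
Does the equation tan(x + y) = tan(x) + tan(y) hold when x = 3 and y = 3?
Fails

Substituting x = 3, y = 3:

LHS = tan(3 + 3) = tan(6) ≈ -0.291
RHS = tan(3) + tan(3) = 2·tan(3) ≈ -0.2851

LHS ≠ RHS, so the equation does not hold at this point.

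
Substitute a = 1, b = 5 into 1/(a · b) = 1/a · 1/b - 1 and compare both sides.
LHS = 1/(1 · 5) = 1/5
RHS = 1/1 · 1/5 - 1 = -4/5

LHS ≠ RHS, so the equation does not hold here.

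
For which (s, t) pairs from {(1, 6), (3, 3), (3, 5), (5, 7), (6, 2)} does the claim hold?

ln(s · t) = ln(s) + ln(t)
Testing each pair:
(1, 6): LHS = ln(6) ≈ 1.792, RHS = ln(6) ≈ 1.792 → holds
(3, 3): LHS = ln(9) ≈ 2.197, RHS = 2·ln(3) ≈ 2.197 → holds
(3, 5): LHS = ln(15) ≈ 2.708, RHS = ln(3) + ln(5) ≈ 2.708 → holds
(5, 7): LHS = ln(35) ≈ 3.555, RHS = ln(5) + ln(7) ≈ 3.555 → holds
(6, 2): LHS = ln(12) ≈ 2.485, RHS = ln(2) + ln(6) ≈ 2.485 → holds

Every pair satisfies the claim.

Answer: All pairs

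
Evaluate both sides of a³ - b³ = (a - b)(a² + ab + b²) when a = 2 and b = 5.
LHS = 2³ - 5³ = -117
RHS = (2 - 5)(2² + 2·5 + 5²) = -117

LHS = RHS: the two sides agree.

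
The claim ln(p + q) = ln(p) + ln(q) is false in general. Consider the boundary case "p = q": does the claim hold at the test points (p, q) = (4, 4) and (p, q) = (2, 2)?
At (4, 4): LHS = ln(8) ≈ 2.079 ≠ RHS = 2·ln(4) ≈ 2.773
At (2, 2): LHS = ln(4) ≈ 1.386, RHS = 2·ln(2) ≈ 1.386 → equal

Answer: Only at (2, 2)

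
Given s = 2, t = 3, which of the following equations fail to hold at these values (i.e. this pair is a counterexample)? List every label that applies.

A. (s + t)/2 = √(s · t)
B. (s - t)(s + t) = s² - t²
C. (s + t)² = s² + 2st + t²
Evaluating each claim at the given values:
A. LHS = 5/2, RHS = √(6) ≈ 2.449 → fails here (LHS ≠ RHS)
B. LHS = -5, RHS = -5 → holds here (LHS = RHS)
C. LHS = 25, RHS = 25 → holds here (LHS = RHS)

Answer: A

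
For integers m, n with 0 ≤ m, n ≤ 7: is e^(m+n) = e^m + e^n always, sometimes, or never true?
Never true

The claim fails for every pair in the range. For instance at (m, n) = (7, 5): LHS = e^12 ≈ 162754.8, RHS = e^5 + e^7 ≈ 1245.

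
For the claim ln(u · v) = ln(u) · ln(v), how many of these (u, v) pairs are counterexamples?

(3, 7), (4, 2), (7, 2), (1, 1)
3

Testing each pair:
(3, 7): LHS = ln(21) ≈ 3.045, RHS = ln(3)·ln(7) ≈ 2.138 → counterexample
(4, 2): LHS = ln(8) ≈ 2.079, RHS = ln(2)·ln(4) ≈ 0.9609 → counterexample
(7, 2): LHS = ln(14) ≈ 2.639, RHS = ln(2)·ln(7) ≈ 1.349 → counterexample
(1, 1): LHS = 0, RHS = 0 → satisfies claim

That makes 3 counterexamples.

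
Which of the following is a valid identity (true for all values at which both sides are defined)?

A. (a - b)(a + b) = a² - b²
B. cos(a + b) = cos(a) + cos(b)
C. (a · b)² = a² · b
A: holds — e.g. at (5, 5), both sides equal 0.
B: fails at (2, 7) — LHS = cos(9) ≈ -0.9111, RHS = cos(2) + cos(7) ≈ 0.3378.
C: fails at (6, 7) — LHS = 1764, RHS = 252.

Answer: A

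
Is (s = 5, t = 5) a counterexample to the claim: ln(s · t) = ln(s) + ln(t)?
No

Substituting s = 5, t = 5:
LHS = ln(5 · 5) = ln(25) ≈ 3.219
RHS = ln(5) + ln(5) = 2·ln(5) ≈ 3.219

The sides agree, so this pair does not disprove the claim.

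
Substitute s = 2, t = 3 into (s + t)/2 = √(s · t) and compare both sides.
LHS = (2 + 3)/2 = 5/2
RHS = √(2 · 3) = √(6) ≈ 2.449

LHS ≠ RHS (they differ by about 0.05051), so the equation does not hold here.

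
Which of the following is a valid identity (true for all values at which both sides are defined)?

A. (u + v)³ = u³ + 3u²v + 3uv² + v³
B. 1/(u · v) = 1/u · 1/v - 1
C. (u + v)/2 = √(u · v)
A

A: holds — e.g. at (4, 6), both sides equal 1000.
B: fails at (4, 6) — LHS = 1/24, RHS = -23/24.
C: fails at (1, 2) — LHS = 3/2, RHS = √(2) ≈ 1.414.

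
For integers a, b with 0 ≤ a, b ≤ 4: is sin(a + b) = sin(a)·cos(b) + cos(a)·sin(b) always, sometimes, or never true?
The identity holds for every pair in the range. For instance at (a, b) = (2, 3): both sides equal sin(5) ≈ -0.9589.

Answer: Always true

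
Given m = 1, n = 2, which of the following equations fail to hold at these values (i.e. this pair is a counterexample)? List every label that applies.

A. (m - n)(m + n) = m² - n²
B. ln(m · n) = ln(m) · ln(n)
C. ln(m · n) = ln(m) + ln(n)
Evaluating each claim at the given values:
A. LHS = -3, RHS = -3 → holds here (LHS = RHS)
B. LHS = ln(2) ≈ 0.6931, RHS = 0 → fails here (LHS ≠ RHS)
C. LHS = ln(2) ≈ 0.6931, RHS = ln(2) ≈ 0.6931 → holds here (LHS = RHS)

Answer: B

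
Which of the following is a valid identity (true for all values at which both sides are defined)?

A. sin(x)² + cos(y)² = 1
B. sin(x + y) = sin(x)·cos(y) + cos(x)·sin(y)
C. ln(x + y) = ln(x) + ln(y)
A: fails at (2, 5) — LHS = cos(5)² + sin(2)² ≈ 0.9073, RHS = 1.
B: holds — e.g. at (4, 6), both sides equal sin(10) ≈ -0.544.
C: fails at (3, 5) — LHS = ln(8) ≈ 2.079, RHS = ln(3) + ln(5) ≈ 2.708.

Answer: B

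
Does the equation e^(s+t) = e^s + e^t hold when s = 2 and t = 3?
Fails

Substituting s = 2, t = 3:

LHS = e^(2+3) = e^5 ≈ 148.4
RHS = e^2 + e^3 ≈ 27.47

LHS ≠ RHS, so the equation does not hold at this point.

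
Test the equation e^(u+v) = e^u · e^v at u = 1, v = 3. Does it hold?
Substituting u = 1, v = 3:

LHS = e^(1+3) = e^4 ≈ 54.6
RHS = e^1 · e^3 = e^4 ≈ 54.6

LHS = RHS, so the equation holds at this point.

Answer: Holds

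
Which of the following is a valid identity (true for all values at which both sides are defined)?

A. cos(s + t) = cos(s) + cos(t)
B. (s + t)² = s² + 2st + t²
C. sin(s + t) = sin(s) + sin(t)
A: fails at (3, 4) — LHS = cos(7) ≈ 0.7539, RHS = cos(3) + cos(4) ≈ -1.644.
B: holds — e.g. at (1, 1), both sides equal 4.
C: fails at (2, 2) — LHS = sin(4) ≈ -0.7568, RHS = 2·sin(2) ≈ 1.819.

Answer: B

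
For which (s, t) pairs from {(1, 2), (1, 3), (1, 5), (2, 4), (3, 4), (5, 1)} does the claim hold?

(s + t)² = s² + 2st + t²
Testing each pair:
(1, 2): LHS = 9, RHS = 9 → holds
(1, 3): LHS = 16, RHS = 16 → holds
(1, 5): LHS = 36, RHS = 36 → holds
(2, 4): LHS = 36, RHS = 36 → holds
(3, 4): LHS = 49, RHS = 49 → holds
(5, 1): LHS = 36, RHS = 36 → holds

Every pair satisfies the claim.

Answer: All pairs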